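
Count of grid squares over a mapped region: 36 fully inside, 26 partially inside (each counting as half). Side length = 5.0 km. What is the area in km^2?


effective squares = 36 + 26 * 0.5 = 49.0
area = 49.0 * 25.0 = 1225.0 km^2

1225.0 km^2


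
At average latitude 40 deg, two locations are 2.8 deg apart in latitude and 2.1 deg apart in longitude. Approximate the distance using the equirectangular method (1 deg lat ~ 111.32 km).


dlat_km = 2.8 * 111.32 = 311.696
dlon_km = 2.1 * 111.32 * cos(40) ≈ 179.08
dist = sqrt(311.696^2 + 179.08^2) ≈ 359.5 km

359.5 km


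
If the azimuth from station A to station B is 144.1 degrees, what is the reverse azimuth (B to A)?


back azimuth = (144.1 + 180) mod 360 = 324.1 degrees

324.1 degrees


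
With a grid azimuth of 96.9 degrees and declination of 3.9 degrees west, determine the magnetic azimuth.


magnetic azimuth = grid azimuth - declination (east +ve)
mag_az = 96.9 - -3.9 = 100.8 degrees

100.8 degrees


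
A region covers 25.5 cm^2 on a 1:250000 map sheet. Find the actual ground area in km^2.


ground_area = 25.5 * (250000/100)^2 = 159375000.0 m^2 = 159.375 km^2

159.375 km^2


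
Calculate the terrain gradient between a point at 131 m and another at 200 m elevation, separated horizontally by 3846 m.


gradient = (200 - 131) / 3846 = 69 / 3846 = 0.0179

0.0179


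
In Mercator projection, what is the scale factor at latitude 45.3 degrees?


SF = 1 / cos(45.3) = 1 / 0.703395 = 1.422

1.422


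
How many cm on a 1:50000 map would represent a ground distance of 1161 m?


map_cm = 1161 * 100 / 50000 = 2.322 cm ≈ 2.32 cm

2.32 cm


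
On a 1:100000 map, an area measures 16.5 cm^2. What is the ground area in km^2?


ground_area = 16.5 * (100000/100)^2 = 16500000.0 m^2 = 16.5 km^2

16.5 km^2


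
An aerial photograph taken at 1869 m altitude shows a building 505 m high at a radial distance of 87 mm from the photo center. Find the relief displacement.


d = h * r / H = 505 * 87 / 1869 = 23.51 mm

23.51 mm


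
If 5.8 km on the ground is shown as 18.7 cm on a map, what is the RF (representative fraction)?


ground = 5.8 km = 580000 cm; RF denominator = ground / map = 580000 / 18.7 ≈ 31016; RF = 1:31016

1:31016


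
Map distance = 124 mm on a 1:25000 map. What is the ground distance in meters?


ground = 124 mm * 25000 / 1000 = 3100.0 m

3100.0 m


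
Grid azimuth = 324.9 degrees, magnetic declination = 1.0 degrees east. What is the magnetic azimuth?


magnetic azimuth = grid azimuth - declination (east +ve)
mag_az = 324.9 - 1.0 = 323.9 degrees

323.9 degrees


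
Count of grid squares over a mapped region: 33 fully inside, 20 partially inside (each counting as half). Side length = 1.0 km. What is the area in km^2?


effective squares = 33 + 20 * 0.5 = 43.0
area = 43.0 * 1.0 = 43.0 km^2

43.0 km^2


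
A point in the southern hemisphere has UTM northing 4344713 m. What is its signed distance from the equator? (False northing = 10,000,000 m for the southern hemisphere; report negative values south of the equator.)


For southern: actual = 4344713 - 10000000 = -5655287 m

-5655287 m


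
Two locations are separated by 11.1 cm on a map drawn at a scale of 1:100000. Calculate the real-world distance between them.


ground = 11.1 cm * 100000 / 100 = 11100.0 m = 11.1 km

11.1 km


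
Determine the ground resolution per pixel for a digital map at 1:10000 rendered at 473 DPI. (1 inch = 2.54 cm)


pixel_cm = 2.54 / 473 ≈ 0.00537 cm
ground = pixel_cm * 10000 / 100 = 2.54 * 10000 / (473 * 100) = 25400 / 47300 ≈ 0.54 m

0.54 m


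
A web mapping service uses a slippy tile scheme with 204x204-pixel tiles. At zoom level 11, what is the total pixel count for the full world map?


tiles per axis = 2^11 = 2048
total tiles = 2048^2 = 4194304
pixels per axis = 2048 * 204 = 417792
total pixels = 417792^2 = 174550155264

174550155264 pixels


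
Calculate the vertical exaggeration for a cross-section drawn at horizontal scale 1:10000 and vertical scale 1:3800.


VE = horizontal_scale / vertical_scale = 10000 / 3800 ≈ 2.6

2.6x


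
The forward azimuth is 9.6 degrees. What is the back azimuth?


back azimuth = (9.6 + 180) mod 360 = 189.6 degrees

189.6 degrees


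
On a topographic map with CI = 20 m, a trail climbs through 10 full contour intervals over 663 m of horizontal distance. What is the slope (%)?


elevation change = 10 * 20 = 200 m
slope = 200 / 663 * 100 = 30.2%

30.2%


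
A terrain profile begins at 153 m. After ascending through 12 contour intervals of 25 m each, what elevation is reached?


elevation = 153 + 12 * 25 = 453 m

453 m


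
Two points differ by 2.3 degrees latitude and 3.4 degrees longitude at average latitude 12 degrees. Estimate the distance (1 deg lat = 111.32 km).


dlat_km = 2.3 * 111.32 = 256.036
dlon_km = 3.4 * 111.32 * cos(12) ≈ 370.217
dist = sqrt(256.036^2 + 370.217^2) ≈ 450.1 km

450.1 km


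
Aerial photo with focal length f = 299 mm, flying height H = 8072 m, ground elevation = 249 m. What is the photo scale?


scale = f / (H - h) = 299 mm / 7823 m = 299 / 7823000 = 1:26164

1:26164


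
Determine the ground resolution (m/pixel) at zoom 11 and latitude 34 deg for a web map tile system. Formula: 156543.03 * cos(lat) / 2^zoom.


res = 156543.03 * cos(34) / 2^11 = 156543.03 * 0.82903757 / 2048 = 63.37 m/pixel

63.37 m/pixel


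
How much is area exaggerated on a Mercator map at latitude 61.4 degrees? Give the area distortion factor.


area_distortion = 1/cos^2(61.4) = 4.364

4.364


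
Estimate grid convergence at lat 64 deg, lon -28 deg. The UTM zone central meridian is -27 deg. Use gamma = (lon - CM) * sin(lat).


gamma = (-28 - -27) * sin(64) = -1 * 0.898794 = -0.899 degrees

-0.899 degrees


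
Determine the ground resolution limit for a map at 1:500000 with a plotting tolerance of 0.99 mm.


ground = 0.99 mm * 500000 / 1000 = 495.0 m

495.0 m


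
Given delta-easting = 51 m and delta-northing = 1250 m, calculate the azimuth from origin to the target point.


az = atan2(51, 1250) = 2.3 deg
adjusted to 0-360: 2.3 degrees

2.3 degrees


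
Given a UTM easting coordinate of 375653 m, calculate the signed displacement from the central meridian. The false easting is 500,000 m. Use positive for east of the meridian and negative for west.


displacement = 375653 - 500000 = -124347 m

-124347 m


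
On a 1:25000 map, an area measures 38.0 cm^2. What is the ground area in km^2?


ground_area = 38.0 * (25000/100)^2 = 2375000.0 m^2 = 2.375 km^2

2.375 km^2


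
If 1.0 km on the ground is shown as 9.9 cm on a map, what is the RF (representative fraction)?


ground = 1.0 km = 100000 cm; RF denominator = ground / map = 100000 / 9.9 ≈ 10101; RF = 1:10101

1:10101


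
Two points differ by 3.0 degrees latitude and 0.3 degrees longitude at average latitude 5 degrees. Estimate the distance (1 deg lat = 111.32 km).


dlat_km = 3.0 * 111.32 = 333.96
dlon_km = 0.3 * 111.32 * cos(5) ≈ 33.269
dist = sqrt(333.96^2 + 33.269^2) ≈ 335.6 km

335.6 km


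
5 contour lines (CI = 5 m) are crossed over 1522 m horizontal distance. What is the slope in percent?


elevation change = 5 * 5 = 25 m
slope = 25 / 1522 * 100 = 1.6%

1.6%


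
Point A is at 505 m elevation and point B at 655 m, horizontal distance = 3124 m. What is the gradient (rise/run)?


gradient = (655 - 505) / 3124 = 150 / 3124 = 0.048

0.048


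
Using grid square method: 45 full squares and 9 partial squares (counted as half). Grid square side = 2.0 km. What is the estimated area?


effective squares = 45 + 9 * 0.5 = 49.5
area = 49.5 * 4.0 = 198.0 km^2

198.0 km^2


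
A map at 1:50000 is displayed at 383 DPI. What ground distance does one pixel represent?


pixel_cm = 2.54 / 383 ≈ 0.006632 cm
ground = pixel_cm * 50000 / 100 = 2.54 * 50000 / (383 * 100) = 127000 / 38300 ≈ 3.32 m

3.32 m


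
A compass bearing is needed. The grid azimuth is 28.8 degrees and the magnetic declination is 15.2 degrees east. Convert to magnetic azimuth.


magnetic azimuth = grid azimuth - declination (east +ve)
mag_az = 28.8 - 15.2 = 13.6 degrees

13.6 degrees


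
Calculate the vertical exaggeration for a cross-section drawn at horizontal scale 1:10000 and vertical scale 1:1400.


VE = horizontal_scale / vertical_scale = 10000 / 1400 ≈ 7.1

7.1x


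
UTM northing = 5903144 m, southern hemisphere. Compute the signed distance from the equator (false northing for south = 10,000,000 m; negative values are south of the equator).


For southern: actual = 5903144 - 10000000 = -4096856 m

-4096856 m


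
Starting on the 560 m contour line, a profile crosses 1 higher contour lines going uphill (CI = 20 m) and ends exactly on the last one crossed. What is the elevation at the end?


elevation = 560 + 1 * 20 = 580 m

580 m


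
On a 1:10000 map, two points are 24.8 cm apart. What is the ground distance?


ground = 24.8 cm * 10000 / 100 = 2480.0 m = 2.48 km

2.48 km


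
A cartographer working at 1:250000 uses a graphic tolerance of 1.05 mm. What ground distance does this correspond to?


ground = 1.05 mm * 250000 / 1000 = 262.5 m

262.5 m


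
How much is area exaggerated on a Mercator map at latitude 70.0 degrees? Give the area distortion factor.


area_distortion = 1/cos^2(70.0) = 8.549

8.549


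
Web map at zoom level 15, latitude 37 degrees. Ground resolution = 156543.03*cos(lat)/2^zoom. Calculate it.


res = 156543.03 * cos(37) / 2^15 = 156543.03 * 0.79863551 / 32768 = 3.82 m/pixel

3.82 m/pixel


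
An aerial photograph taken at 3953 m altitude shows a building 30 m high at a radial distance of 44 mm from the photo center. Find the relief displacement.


d = h * r / H = 30 * 44 / 3953 = 0.33 mm

0.33 mm


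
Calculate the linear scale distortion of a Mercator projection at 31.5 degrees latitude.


SF = 1 / cos(31.5) = 1 / 0.85264 = 1.173

1.173


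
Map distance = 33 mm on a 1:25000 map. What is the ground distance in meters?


ground = 33 mm * 25000 / 1000 = 825.0 m

825.0 m


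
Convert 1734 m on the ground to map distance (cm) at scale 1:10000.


map_cm = 1734 * 100 / 10000 = 17.34 cm

17.34 cm


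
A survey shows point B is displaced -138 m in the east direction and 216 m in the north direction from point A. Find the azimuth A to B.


az = atan2(-138, 216) = -32.6 deg
adjusted to 0-360: 327.4 degrees

327.4 degrees


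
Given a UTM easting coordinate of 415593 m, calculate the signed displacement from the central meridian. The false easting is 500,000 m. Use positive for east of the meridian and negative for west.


displacement = 415593 - 500000 = -84407 m

-84407 m


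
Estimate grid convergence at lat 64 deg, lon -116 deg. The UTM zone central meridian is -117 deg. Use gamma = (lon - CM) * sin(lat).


gamma = (-116 - -117) * sin(64) = 1 * 0.898794 = 0.899 degrees

0.899 degrees


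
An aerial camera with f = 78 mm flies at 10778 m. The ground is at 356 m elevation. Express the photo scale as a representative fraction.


scale = f / (H - h) = 78 mm / 10422 m = 78 / 10422000 = 1:133615

1:133615


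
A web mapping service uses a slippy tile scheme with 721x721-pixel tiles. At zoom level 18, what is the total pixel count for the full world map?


tiles per axis = 2^18 = 262144
total tiles = 262144^2 = 68719476736
pixels per axis = 262144 * 721 = 189005824
total pixels = 189005824^2 = 35723201505918976

35723201505918976 pixels


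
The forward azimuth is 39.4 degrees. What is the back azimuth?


back azimuth = (39.4 + 180) mod 360 = 219.4 degrees

219.4 degrees


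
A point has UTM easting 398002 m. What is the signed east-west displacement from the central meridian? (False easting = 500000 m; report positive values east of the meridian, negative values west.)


displacement = 398002 - 500000 = -101998 m

-101998 m


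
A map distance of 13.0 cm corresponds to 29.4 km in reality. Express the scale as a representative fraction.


ground = 29.4 km = 2940000 cm; RF denominator = ground / map = 2940000 / 13.0 ≈ 226154; RF = 1:226154

1:226154


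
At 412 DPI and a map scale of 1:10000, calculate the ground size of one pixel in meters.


pixel_cm = 2.54 / 412 ≈ 0.006165 cm
ground = pixel_cm * 10000 / 100 = 2.54 * 10000 / (412 * 100) = 25400 / 41200 ≈ 0.62 m

0.62 m


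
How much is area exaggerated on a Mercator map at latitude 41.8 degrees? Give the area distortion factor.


area_distortion = 1/cos^2(41.8) = 1.799

1.799


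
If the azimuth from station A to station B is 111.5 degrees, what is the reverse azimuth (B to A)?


back azimuth = (111.5 + 180) mod 360 = 291.5 degrees

291.5 degrees


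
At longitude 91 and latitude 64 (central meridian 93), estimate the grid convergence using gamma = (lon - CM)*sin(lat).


gamma = (91 - 93) * sin(64) = -2 * 0.898794 = -1.798 degrees

-1.798 degrees


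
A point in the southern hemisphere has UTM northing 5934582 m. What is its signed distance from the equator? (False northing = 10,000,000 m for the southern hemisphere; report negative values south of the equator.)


For southern: actual = 5934582 - 10000000 = -4065418 m

-4065418 m


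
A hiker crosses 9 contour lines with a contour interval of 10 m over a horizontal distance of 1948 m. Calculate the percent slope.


elevation change = 9 * 10 = 90 m
slope = 90 / 1948 * 100 = 4.6%

4.6%


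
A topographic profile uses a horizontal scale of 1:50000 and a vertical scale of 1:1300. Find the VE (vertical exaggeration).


VE = horizontal_scale / vertical_scale = 50000 / 1300 ≈ 38.5

38.5x


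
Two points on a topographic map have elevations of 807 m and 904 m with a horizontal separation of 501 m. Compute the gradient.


gradient = (904 - 807) / 501 = 97 / 501 = 0.1936

0.1936


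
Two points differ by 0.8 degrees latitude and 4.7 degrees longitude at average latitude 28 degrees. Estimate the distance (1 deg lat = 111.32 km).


dlat_km = 0.8 * 111.32 = 89.056
dlon_km = 4.7 * 111.32 * cos(28) ≈ 461.962
dist = sqrt(89.056^2 + 461.962^2) ≈ 470.5 km

470.5 km


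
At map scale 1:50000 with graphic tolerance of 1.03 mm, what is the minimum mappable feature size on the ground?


ground = 1.03 mm * 50000 / 1000 = 51.5 m

51.5 m


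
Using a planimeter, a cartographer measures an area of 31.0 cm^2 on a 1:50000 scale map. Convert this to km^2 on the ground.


ground_area = 31.0 * (50000/100)^2 = 7750000.0 m^2 = 7.75 km^2

7.75 km^2


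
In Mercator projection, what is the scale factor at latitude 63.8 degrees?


SF = 1 / cos(63.8) = 1 / 0.441506 = 2.265

2.265


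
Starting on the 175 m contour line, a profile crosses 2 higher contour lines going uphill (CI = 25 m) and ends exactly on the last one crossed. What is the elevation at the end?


elevation = 175 + 2 * 25 = 225 m

225 m


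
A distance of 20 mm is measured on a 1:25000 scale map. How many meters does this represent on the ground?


ground = 20 mm * 25000 / 1000 = 500.0 m

500.0 m


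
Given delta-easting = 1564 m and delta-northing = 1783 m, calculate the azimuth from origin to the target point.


az = atan2(1564, 1783) = 41.3 deg
adjusted to 0-360: 41.3 degrees

41.3 degrees


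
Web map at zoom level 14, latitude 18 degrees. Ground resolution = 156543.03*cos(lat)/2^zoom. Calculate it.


res = 156543.03 * cos(18) / 2^14 = 156543.03 * 0.95105652 / 16384 = 9.09 m/pixel

9.09 m/pixel


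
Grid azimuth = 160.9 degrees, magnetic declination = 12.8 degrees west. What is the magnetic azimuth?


magnetic azimuth = grid azimuth - declination (east +ve)
mag_az = 160.9 - -12.8 = 173.7 degrees

173.7 degrees


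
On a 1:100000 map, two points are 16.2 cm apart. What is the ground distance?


ground = 16.2 cm * 100000 / 100 = 16200.0 m = 16.2 km

16.2 km


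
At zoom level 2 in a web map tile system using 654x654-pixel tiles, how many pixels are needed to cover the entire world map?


tiles per axis = 2^2 = 4
total tiles = 4^2 = 16
pixels per axis = 4 * 654 = 2616
total pixels = 2616^2 = 6843456

6843456 pixels


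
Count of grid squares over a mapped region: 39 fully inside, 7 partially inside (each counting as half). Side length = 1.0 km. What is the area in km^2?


effective squares = 39 + 7 * 0.5 = 42.5
area = 42.5 * 1.0 = 42.5 km^2

42.5 km^2


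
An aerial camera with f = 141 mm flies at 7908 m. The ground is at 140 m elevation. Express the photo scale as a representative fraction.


scale = f / (H - h) = 141 mm / 7768 m = 141 / 7768000 = 1:55092

1:55092


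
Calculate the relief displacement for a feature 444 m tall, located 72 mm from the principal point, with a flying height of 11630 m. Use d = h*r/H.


d = h * r / H = 444 * 72 / 11630 = 2.75 mm

2.75 mm


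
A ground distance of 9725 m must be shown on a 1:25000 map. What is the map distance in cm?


map_cm = 9725 * 100 / 25000 = 38.9 cm

38.9 cm


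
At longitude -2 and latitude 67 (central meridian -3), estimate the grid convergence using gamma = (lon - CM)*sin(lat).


gamma = (-2 - -3) * sin(67) = 1 * 0.920505 = 0.921 degrees

0.921 degrees


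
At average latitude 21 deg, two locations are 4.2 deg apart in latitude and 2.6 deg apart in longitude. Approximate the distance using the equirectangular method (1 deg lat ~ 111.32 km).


dlat_km = 4.2 * 111.32 = 467.544
dlon_km = 2.6 * 111.32 * cos(21) ≈ 270.208
dist = sqrt(467.544^2 + 270.208^2) ≈ 540.0 km

540.0 km


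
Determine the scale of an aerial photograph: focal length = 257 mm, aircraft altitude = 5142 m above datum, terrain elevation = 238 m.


scale = f / (H - h) = 257 mm / 4904 m = 257 / 4904000 = 1:19082

1:19082


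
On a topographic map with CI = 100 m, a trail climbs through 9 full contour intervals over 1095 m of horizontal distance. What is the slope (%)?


elevation change = 9 * 100 = 900 m
slope = 900 / 1095 * 100 = 82.2%

82.2%


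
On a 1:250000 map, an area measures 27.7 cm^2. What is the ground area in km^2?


ground_area = 27.7 * (250000/100)^2 = 173125000.0 m^2 = 173.125 km^2

173.125 km^2


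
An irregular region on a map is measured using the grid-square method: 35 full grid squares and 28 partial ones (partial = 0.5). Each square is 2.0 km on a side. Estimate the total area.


effective squares = 35 + 28 * 0.5 = 49.0
area = 49.0 * 4.0 = 196.0 km^2

196.0 km^2


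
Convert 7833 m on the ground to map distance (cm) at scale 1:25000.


map_cm = 7833 * 100 / 25000 = 31.332 cm ≈ 31.33 cm

31.33 cm


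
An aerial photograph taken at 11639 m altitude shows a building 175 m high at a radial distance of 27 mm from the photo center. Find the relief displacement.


d = h * r / H = 175 * 27 / 11639 = 0.41 mm

0.41 mm


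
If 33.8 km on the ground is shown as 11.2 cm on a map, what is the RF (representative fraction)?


ground = 33.8 km = 3380000 cm; RF denominator = ground / map = 3380000 / 11.2 ≈ 301786; RF = 1:301786

1:301786


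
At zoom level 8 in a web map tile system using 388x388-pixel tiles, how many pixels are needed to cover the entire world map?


tiles per axis = 2^8 = 256
total tiles = 256^2 = 65536
pixels per axis = 256 * 388 = 99328
total pixels = 99328^2 = 9866051584

9866051584 pixels


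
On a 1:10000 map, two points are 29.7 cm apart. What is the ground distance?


ground = 29.7 cm * 10000 / 100 = 2970.0 m = 2.97 km

2.97 km


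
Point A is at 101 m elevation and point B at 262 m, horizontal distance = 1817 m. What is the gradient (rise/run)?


gradient = (262 - 101) / 1817 = 161 / 1817 = 0.0886

0.0886


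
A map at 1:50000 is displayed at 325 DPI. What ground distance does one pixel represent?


pixel_cm = 2.54 / 325 ≈ 0.007815 cm
ground = pixel_cm * 50000 / 100 = 2.54 * 50000 / (325 * 100) = 127000 / 32500 ≈ 3.91 m

3.91 m


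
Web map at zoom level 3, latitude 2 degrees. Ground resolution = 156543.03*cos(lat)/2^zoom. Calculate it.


res = 156543.03 * cos(2) / 2^3 = 156543.03 * 0.99939083 / 8 = 19555.96 m/pixel

19555.96 m/pixel


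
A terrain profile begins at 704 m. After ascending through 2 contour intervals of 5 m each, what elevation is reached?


elevation = 704 + 2 * 5 = 714 m

714 m


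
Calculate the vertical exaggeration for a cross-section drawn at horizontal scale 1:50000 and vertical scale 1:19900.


VE = horizontal_scale / vertical_scale = 50000 / 19900 ≈ 2.5

2.5x


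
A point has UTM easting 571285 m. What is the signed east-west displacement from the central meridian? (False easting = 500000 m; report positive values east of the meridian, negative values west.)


displacement = 571285 - 500000 = 71285 m

71285 m


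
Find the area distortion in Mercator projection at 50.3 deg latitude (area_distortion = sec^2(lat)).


area_distortion = 1/cos^2(50.3) = 2.451

2.451


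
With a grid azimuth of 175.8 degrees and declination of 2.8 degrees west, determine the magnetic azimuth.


magnetic azimuth = grid azimuth - declination (east +ve)
mag_az = 175.8 - -2.8 = 178.6 degrees

178.6 degrees


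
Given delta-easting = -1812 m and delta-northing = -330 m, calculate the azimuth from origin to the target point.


az = atan2(-1812, -330) = -100.3 deg
adjusted to 0-360: 259.7 degrees

259.7 degrees


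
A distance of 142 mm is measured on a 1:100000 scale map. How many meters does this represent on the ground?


ground = 142 mm * 100000 / 1000 = 14200.0 m

14200.0 m


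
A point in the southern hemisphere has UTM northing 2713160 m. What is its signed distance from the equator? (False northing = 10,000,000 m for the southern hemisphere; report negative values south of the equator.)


For southern: actual = 2713160 - 10000000 = -7286840 m

-7286840 m


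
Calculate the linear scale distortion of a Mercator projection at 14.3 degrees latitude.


SF = 1 / cos(14.3) = 1 / 0.969016 = 1.032

1.032


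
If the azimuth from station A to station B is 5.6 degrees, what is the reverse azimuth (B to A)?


back azimuth = (5.6 + 180) mod 360 = 185.6 degrees

185.6 degrees


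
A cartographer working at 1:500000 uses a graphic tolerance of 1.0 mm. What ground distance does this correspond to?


ground = 1.0 mm * 500000 / 1000 = 500.0 m

500.0 m


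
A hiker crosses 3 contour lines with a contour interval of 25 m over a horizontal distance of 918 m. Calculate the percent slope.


elevation change = 3 * 25 = 75 m
slope = 75 / 918 * 100 = 8.2%

8.2%


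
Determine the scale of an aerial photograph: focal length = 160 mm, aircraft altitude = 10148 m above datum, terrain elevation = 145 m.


scale = f / (H - h) = 160 mm / 10003 m = 160 / 10003000 = 1:62519

1:62519


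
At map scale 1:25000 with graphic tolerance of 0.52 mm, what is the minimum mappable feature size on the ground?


ground = 0.52 mm * 25000 / 1000 = 13.0 m

13.0 m


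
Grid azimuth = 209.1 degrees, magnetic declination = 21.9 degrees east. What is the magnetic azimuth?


magnetic azimuth = grid azimuth - declination (east +ve)
mag_az = 209.1 - 21.9 = 187.2 degrees

187.2 degrees


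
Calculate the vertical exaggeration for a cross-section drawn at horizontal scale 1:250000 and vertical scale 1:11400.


VE = horizontal_scale / vertical_scale = 250000 / 11400 ≈ 21.9

21.9x


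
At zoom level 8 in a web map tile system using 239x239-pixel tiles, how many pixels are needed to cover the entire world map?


tiles per axis = 2^8 = 256
total tiles = 256^2 = 65536
pixels per axis = 256 * 239 = 61184
total pixels = 61184^2 = 3743481856

3743481856 pixels


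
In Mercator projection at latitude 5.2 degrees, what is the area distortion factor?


area_distortion = 1/cos^2(5.2) = 1.008

1.008


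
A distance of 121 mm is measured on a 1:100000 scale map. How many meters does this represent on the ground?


ground = 121 mm * 100000 / 1000 = 12100.0 m

12100.0 m


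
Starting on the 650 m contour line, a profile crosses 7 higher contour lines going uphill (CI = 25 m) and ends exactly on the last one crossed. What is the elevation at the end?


elevation = 650 + 7 * 25 = 825 m

825 m


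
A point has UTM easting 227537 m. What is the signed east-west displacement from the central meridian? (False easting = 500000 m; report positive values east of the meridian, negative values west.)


displacement = 227537 - 500000 = -272463 m

-272463 m


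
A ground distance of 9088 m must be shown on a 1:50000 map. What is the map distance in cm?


map_cm = 9088 * 100 / 50000 = 18.176 cm ≈ 18.18 cm

18.18 cm


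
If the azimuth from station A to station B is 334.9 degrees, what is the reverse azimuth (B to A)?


back azimuth = (334.9 + 180) mod 360 = 154.9 degrees

154.9 degrees


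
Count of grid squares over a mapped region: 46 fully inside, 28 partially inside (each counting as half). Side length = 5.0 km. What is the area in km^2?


effective squares = 46 + 28 * 0.5 = 60.0
area = 60.0 * 25.0 = 1500.0 km^2

1500.0 km^2


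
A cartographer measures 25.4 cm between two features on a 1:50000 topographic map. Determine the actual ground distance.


ground = 25.4 cm * 50000 / 100 = 12700.0 m = 12.7 km

12.7 km


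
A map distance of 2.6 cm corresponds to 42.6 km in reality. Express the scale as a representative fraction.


ground = 42.6 km = 4260000 cm; RF denominator = ground / map = 4260000 / 2.6 ≈ 1638462; RF = 1:1638462

1:1638462


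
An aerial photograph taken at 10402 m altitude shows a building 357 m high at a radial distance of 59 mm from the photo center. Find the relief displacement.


d = h * r / H = 357 * 59 / 10402 = 2.02 mm

2.02 mm


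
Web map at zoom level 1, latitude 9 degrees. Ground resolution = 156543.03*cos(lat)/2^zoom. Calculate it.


res = 156543.03 * cos(9) / 2^1 = 156543.03 * 0.98768834 / 2 = 77307.86 m/pixel

77307.86 m/pixel


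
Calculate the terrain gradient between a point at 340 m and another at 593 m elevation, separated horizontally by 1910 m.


gradient = (593 - 340) / 1910 = 253 / 1910 = 0.1325

0.1325


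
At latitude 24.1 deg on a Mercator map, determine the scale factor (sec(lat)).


SF = 1 / cos(24.1) = 1 / 0.912834 = 1.095

1.095


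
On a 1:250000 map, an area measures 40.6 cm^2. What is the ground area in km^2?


ground_area = 40.6 * (250000/100)^2 = 253750000.0 m^2 = 253.75 km^2

253.75 km^2


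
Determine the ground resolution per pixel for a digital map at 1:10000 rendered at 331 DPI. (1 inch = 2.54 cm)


pixel_cm = 2.54 / 331 ≈ 0.007674 cm
ground = pixel_cm * 10000 / 100 = 2.54 * 10000 / (331 * 100) = 25400 / 33100 ≈ 0.77 m

0.77 m


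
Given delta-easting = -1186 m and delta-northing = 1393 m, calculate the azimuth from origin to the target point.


az = atan2(-1186, 1393) = -40.4 deg
adjusted to 0-360: 319.6 degrees

319.6 degrees


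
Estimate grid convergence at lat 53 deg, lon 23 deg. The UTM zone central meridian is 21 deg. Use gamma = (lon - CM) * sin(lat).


gamma = (23 - 21) * sin(53) = 2 * 0.798636 = 1.597 degrees

1.597 degrees


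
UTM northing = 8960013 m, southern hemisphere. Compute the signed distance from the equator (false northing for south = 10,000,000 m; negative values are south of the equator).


For southern: actual = 8960013 - 10000000 = -1039987 m

-1039987 m


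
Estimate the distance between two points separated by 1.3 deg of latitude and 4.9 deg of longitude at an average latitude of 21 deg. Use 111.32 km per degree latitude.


dlat_km = 1.3 * 111.32 = 144.716
dlon_km = 4.9 * 111.32 * cos(21) ≈ 509.238
dist = sqrt(144.716^2 + 509.238^2) ≈ 529.4 km

529.4 km


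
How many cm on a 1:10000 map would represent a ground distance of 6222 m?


map_cm = 6222 * 100 / 10000 = 62.22 cm

62.22 cm


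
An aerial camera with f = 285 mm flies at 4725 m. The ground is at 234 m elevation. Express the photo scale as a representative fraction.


scale = f / (H - h) = 285 mm / 4491 m = 285 / 4491000 = 1:15758

1:15758


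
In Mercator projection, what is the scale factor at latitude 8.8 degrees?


SF = 1 / cos(8.8) = 1 / 0.988228 = 1.012

1.012


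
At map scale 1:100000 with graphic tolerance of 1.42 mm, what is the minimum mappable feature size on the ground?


ground = 1.42 mm * 100000 / 1000 = 142.0 m

142.0 m


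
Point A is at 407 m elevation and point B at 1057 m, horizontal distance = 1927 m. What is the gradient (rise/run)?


gradient = (1057 - 407) / 1927 = 650 / 1927 = 0.3373

0.3373


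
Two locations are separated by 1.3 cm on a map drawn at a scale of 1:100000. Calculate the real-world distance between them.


ground = 1.3 cm * 100000 / 100 = 1300.0 m = 1.3 km

1.3 km


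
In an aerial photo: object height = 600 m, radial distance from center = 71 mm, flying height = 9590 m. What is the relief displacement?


d = h * r / H = 600 * 71 / 9590 = 4.44 mm

4.44 mm


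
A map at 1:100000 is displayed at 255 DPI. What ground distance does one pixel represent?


pixel_cm = 2.54 / 255 ≈ 0.009961 cm
ground = pixel_cm * 100000 / 100 = 2.54 * 100000 / (255 * 100) = 254000 / 25500 ≈ 9.96 m

9.96 m


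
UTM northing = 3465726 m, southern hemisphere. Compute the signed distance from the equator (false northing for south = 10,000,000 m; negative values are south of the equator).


For southern: actual = 3465726 - 10000000 = -6534274 m

-6534274 m


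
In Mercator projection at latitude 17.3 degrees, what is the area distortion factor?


area_distortion = 1/cos^2(17.3) = 1.097

1.097


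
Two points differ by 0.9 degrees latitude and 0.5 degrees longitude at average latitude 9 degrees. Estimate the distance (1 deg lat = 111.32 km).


dlat_km = 0.9 * 111.32 = 100.188
dlon_km = 0.5 * 111.32 * cos(9) ≈ 54.975
dist = sqrt(100.188^2 + 54.975^2) ≈ 114.3 km

114.3 km


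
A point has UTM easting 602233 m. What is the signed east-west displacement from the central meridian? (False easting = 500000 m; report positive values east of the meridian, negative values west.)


displacement = 602233 - 500000 = 102233 m

102233 m


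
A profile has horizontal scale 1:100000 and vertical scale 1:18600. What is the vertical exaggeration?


VE = horizontal_scale / vertical_scale = 100000 / 18600 ≈ 5.4

5.4x


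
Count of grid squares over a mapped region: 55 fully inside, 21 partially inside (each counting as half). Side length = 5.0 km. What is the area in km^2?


effective squares = 55 + 21 * 0.5 = 65.5
area = 65.5 * 25.0 = 1637.5 km^2

1637.5 km^2


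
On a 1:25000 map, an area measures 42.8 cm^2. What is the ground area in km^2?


ground_area = 42.8 * (25000/100)^2 = 2675000.0 m^2 = 2.675 km^2

2.675 km^2


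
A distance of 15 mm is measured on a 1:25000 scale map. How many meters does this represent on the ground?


ground = 15 mm * 25000 / 1000 = 375.0 m

375.0 m


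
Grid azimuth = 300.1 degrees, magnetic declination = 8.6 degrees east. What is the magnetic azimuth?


magnetic azimuth = grid azimuth - declination (east +ve)
mag_az = 300.1 - 8.6 = 291.5 degrees

291.5 degrees


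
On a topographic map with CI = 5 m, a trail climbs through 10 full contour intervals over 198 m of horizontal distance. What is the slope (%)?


elevation change = 10 * 5 = 50 m
slope = 50 / 198 * 100 = 25.3%

25.3%


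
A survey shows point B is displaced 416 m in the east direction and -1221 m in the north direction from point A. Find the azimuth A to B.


az = atan2(416, -1221) = 161.2 deg
adjusted to 0-360: 161.2 degrees

161.2 degrees


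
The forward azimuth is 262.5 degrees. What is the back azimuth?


back azimuth = (262.5 + 180) mod 360 = 82.5 degrees

82.5 degrees


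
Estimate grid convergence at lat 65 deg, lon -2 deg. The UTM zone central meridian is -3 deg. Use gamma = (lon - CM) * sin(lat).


gamma = (-2 - -3) * sin(65) = 1 * 0.906308 = 0.906 degrees

0.906 degrees


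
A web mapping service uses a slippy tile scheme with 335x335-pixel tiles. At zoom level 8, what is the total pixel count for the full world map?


tiles per axis = 2^8 = 256
total tiles = 256^2 = 65536
pixels per axis = 256 * 335 = 85760
total pixels = 85760^2 = 7354777600

7354777600 pixels


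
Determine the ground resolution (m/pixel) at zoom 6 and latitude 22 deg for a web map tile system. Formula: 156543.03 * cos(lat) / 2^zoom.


res = 156543.03 * cos(22) / 2^6 = 156543.03 * 0.92718385 / 64 = 2267.88 m/pixel

2267.88 m/pixel


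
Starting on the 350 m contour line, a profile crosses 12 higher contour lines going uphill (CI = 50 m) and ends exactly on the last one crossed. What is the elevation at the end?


elevation = 350 + 12 * 50 = 950 m

950 m


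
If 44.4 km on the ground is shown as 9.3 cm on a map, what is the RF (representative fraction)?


ground = 44.4 km = 4440000 cm; RF denominator = ground / map = 4440000 / 9.3 ≈ 477419; RF = 1:477419

1:477419


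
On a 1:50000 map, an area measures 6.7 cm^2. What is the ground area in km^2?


ground_area = 6.7 * (50000/100)^2 = 1675000.0 m^2 = 1.675 km^2

1.675 km^2


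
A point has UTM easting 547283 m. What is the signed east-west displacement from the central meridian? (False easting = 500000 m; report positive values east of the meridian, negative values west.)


displacement = 547283 - 500000 = 47283 m

47283 m


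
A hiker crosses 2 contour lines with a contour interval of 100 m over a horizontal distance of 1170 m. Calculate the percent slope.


elevation change = 2 * 100 = 200 m
slope = 200 / 1170 * 100 = 17.1%

17.1%


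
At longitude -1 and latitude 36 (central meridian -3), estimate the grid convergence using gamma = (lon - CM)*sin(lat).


gamma = (-1 - -3) * sin(36) = 2 * 0.587785 = 1.176 degrees

1.176 degrees


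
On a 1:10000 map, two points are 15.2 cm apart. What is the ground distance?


ground = 15.2 cm * 10000 / 100 = 1520.0 m = 1.52 km

1.52 km


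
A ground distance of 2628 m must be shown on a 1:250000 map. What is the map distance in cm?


map_cm = 2628 * 100 / 250000 = 1.0512 cm ≈ 1.05 cm

1.05 cm


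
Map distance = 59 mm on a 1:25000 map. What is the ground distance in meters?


ground = 59 mm * 25000 / 1000 = 1475.0 m

1475.0 m


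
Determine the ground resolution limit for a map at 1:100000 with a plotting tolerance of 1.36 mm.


ground = 1.36 mm * 100000 / 1000 = 136.0 m

136.0 m


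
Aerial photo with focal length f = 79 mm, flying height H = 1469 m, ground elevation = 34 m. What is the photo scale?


scale = f / (H - h) = 79 mm / 1435 m = 79 / 1435000 = 1:18165

1:18165


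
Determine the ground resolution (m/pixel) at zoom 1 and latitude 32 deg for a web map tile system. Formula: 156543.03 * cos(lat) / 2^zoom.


res = 156543.03 * cos(32) / 2^1 = 156543.03 * 0.8480481 / 2 = 66378.01 m/pixel

66378.01 m/pixel


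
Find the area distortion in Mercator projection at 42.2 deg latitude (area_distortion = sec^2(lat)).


area_distortion = 1/cos^2(42.2) = 1.822

1.822


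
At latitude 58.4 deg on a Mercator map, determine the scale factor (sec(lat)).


SF = 1 / cos(58.4) = 1 / 0.523986 = 1.908

1.908


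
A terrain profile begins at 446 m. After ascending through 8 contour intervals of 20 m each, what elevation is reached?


elevation = 446 + 8 * 20 = 606 m

606 m


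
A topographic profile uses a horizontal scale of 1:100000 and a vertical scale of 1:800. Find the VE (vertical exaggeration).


VE = horizontal_scale / vertical_scale = 100000 / 800 = 125.0

125.0x


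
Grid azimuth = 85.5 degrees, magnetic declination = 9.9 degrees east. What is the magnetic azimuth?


magnetic azimuth = grid azimuth - declination (east +ve)
mag_az = 85.5 - 9.9 = 75.6 degrees

75.6 degrees


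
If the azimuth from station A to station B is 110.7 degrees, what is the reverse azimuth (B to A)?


back azimuth = (110.7 + 180) mod 360 = 290.7 degrees

290.7 degrees


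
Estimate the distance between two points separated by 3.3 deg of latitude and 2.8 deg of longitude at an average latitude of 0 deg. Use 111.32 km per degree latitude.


dlat_km = 3.3 * 111.32 = 367.356
dlon_km = 2.8 * 111.32 * cos(0) ≈ 311.696
dist = sqrt(367.356^2 + 311.696^2) ≈ 481.8 km

481.8 km


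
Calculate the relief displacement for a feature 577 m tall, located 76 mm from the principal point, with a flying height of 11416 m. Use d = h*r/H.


d = h * r / H = 577 * 76 / 11416 = 3.84 mm

3.84 mm


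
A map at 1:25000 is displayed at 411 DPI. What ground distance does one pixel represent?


pixel_cm = 2.54 / 411 ≈ 0.00618 cm
ground = pixel_cm * 25000 / 100 = 2.54 * 25000 / (411 * 100) = 63500 / 41100 ≈ 1.55 m

1.55 m


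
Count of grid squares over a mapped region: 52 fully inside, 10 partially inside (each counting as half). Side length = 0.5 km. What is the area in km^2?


effective squares = 52 + 10 * 0.5 = 57.0
area = 57.0 * 0.25 = 14.25 km^2

14.25 km^2


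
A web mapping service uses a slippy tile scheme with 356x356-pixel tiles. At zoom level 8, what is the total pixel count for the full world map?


tiles per axis = 2^8 = 256
total tiles = 256^2 = 65536
pixels per axis = 256 * 356 = 91136
total pixels = 91136^2 = 8305770496

8305770496 pixels


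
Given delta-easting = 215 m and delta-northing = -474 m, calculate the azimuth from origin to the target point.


az = atan2(215, -474) = 155.6 deg
adjusted to 0-360: 155.6 degrees

155.6 degrees


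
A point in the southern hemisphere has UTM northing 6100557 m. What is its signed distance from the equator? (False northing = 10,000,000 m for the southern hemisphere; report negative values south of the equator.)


For southern: actual = 6100557 - 10000000 = -3899443 m

-3899443 m


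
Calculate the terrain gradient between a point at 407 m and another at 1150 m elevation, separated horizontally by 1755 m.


gradient = (1150 - 407) / 1755 = 743 / 1755 = 0.4234

0.4234


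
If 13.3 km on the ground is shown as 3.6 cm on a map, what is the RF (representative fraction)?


ground = 13.3 km = 1330000 cm; RF denominator = ground / map = 1330000 / 3.6 ≈ 369444; RF = 1:369444

1:369444


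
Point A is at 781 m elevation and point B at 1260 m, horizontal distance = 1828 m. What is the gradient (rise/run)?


gradient = (1260 - 781) / 1828 = 479 / 1828 = 0.262

0.262


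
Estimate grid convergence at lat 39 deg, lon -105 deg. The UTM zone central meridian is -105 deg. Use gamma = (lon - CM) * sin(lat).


gamma = (-105 - -105) * sin(39) = 0 * 0.62932 = 0.0 degrees

0.0 degrees


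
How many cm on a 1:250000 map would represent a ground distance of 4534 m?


map_cm = 4534 * 100 / 250000 = 1.8136 cm ≈ 1.81 cm

1.81 cm


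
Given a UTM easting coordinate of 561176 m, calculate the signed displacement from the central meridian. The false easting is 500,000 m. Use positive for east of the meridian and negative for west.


displacement = 561176 - 500000 = 61176 m

61176 m


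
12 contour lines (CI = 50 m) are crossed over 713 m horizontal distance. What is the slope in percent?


elevation change = 12 * 50 = 600 m
slope = 600 / 713 * 100 = 84.2%

84.2%


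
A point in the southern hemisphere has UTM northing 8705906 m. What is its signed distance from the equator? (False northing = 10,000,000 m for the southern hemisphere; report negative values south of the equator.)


For southern: actual = 8705906 - 10000000 = -1294094 m

-1294094 m


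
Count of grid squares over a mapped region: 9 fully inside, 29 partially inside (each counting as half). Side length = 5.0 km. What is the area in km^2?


effective squares = 9 + 29 * 0.5 = 23.5
area = 23.5 * 25.0 = 587.5 km^2

587.5 km^2
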